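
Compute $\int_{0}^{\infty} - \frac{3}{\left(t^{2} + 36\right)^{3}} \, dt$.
$- \frac{\pi}{13824}$

Start from the standard arctangent integral
$$J(a) = \int_{0}^{\infty} - \frac{3}{a^{2} + t^{2}} \, dt = - \frac{3 \pi}{2 a}.$$

Differentiating under the integral sign with respect to $a$,
$$\frac{dJ}{da} = \int_{0}^{\infty} \frac{6 a}{\left(a^{2} + t^{2}\right)^{2}} \, dt = \frac{3 \pi}{2 a^{2}},$$
so $\int_{0}^{\infty} - \frac{3}{\left(a^{2} + t^{2}\right)^{2}} \, dt = - \frac{3 \pi}{4 a^{3}}$.

Repeating — each differentiation of $1/(t^2+a^2)^j$ produces $-2ja/(t^2+a^2)^{j+1}$ — and dividing through by $-2ja$ at each step yields, after $2$ differentiations in total,
$$\int_{0}^{\infty} - \frac{3}{\left(a^{2} + t^{2}\right)^{3}} \, dt = - \frac{9 \pi}{16 a^{5}}.$$

Setting $a = 6$:
$$I = - \frac{\pi}{13824}.$$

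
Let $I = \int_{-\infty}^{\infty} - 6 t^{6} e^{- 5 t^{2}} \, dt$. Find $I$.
$- \frac{9 \sqrt{5} \sqrt{\pi}}{500}$

Begin with the known integral
$$J(a) = \int_{-\infty}^{\infty} - 6 e^{- a t^{2}} \, dt = - \frac{6 \sqrt{\pi}}{\sqrt{a}}.$$

Differentiating under the integral sign brings down a factor of $(-t^2)$:
$$\frac{dJ}{da} = \int_{-\infty}^{\infty} 6 t^{2} e^{- a t^{2}} \, dt = \frac{3 \sqrt{\pi}}{a^{\frac{3}{2}}}.$$

Repeating $3$ times in total — each differentiation brings down another $(-t^2)$ — gives
$$\frac{d^{3}J}{da^{3}} = \int_{-\infty}^{\infty} 6 t^{6} e^{- a t^{2}} \, dt = \frac{45 \sqrt{\pi}}{4 a^{\frac{7}{2}}},$$
and the integrand here is $(-1)^{3}$ times the target integrand, so $I = (-1)^{3}\,\frac{d^{3}J}{da^{3}} = - \frac{45 \sqrt{\pi}}{4 a^{\frac{7}{2}}}$.

Setting $a = 5$:
$$I = - \frac{9 \sqrt{5} \sqrt{\pi}}{500}.$$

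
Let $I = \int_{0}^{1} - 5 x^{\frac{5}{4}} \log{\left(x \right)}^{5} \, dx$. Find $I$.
$\frac{819200}{177147}$

Start from the elementary integral
$$J(a) = \int_{0}^{1} - 5 x^{a} \, dx = - \frac{5}{a + 1}.$$

Differentiating under the integral sign brings down a factor of $\ln x$:
$$\frac{dJ}{da} = \int_{0}^{1} - 5 x^{a} \log{\left(x \right)} \, dx = \frac{5}{\left(a + 1\right)^{2}}.$$

Repeating $5$ times in total — each differentiation brings down another $\ln x$ — gives
$$\frac{d^{5}J}{da^{5}} = \int_{0}^{1} - 5 x^{a} \log{\left(x \right)}^{5} \, dx = \frac{600}{\left(a + 1\right)^{6}},$$
and the integrand here is exactly the target integrand, so $I = \frac{600}{\left(a + 1\right)^{6}}$.

Setting $a = \frac{5}{4}$:
$$I = \frac{819200}{177147}.$$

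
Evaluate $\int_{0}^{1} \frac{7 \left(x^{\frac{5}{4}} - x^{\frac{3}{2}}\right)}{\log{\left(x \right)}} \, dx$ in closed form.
$- \log{\left(\frac{10000000}{4782969} \right)}$

Replace the exponent $\frac{3}{2}$ by a parameter $a$: let $I(a) = \int_{0}^{1} \frac{7 \left(x^{\frac{5}{4}} - x^{a}\right)}{\log{\left(x \right)}} \, dx$.

Since $\dfrac{\partial}{\partial a}\,x^{a} = x^{a} \ln x$, the $\ln x$ in the denominator cancels and
$$\frac{dI}{da} = \int_{0}^{1} -7 x^{a} \, dx = -7 \left[\frac{x^{a+1}}{a+1}\right]_0^1 = - \frac{7}{a + 1}.$$

Integrating with respect to $a$ gives $I(a) = - \log{\left(\frac{16384 \left(a + 1\right)^{7}}{4782969} \right)} + C$.

At $a = \frac{5}{4}$ the integrand is identically $0$, so $I(\frac{5}{4}) = 0$. The closed form gives $0$, hence $C = 0$.

Setting $a = \frac{3}{2}$:
$$I = - \log{\left(\frac{10000000}{4782969} \right)}.$$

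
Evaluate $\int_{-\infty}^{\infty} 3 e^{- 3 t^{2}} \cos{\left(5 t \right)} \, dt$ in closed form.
$\frac{\sqrt{3} \sqrt{\pi}}{e^{\frac{25}{12}}}$

Define $I(b) = \int_{-\infty}^{\infty} 3 e^{- 3 t^{2}} \cos{\left(b t \right)} \, dt$.

Differentiating under the integral sign,
$$I'(b) = \int_{-\infty}^{\infty} - 3 t e^{- 3 t^{2}} \sin{\left(b t \right)} \, dt.$$

Integrate $\int_{-\infty}^{\infty} t \sin(b t)\, e^{- 3 t^{2}}\, dt$ by parts with $u = \sin(b t)$ and $dv = t\, e^{- 3 t^{2}}\, dt$, giving $v = - \frac{e^{- 3 t^{2}}}{6}$. The boundary term vanishes and
$$\int_{-\infty}^{\infty} t \sin(b t)\, e^{- 3 t^{2}}\, dt = \frac{b}{6} \int_{-\infty}^{\infty} \cos(b t)\, e^{- 3 t^{2}}\, dt,$$
so $I'(b) = - \frac{b}{6}\, I(b)$.

This is a separable first-order ODE; solving with the initial condition $I(0) = \int_{-\infty}^{\infty} 3 e^{- 3 t^{2}}\,dt = \sqrt{3} \sqrt{\pi}$ gives
$$I(b) = \sqrt{3} \sqrt{\pi} e^{- \frac{b^{2}}{12}}.$$

Setting $b = 5$:
$$I = \frac{\sqrt{3} \sqrt{\pi}}{e^{\frac{25}{12}}}.$$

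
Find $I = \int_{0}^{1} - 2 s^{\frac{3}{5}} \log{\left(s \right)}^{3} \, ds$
$\frac{1875}{1024}$

Start from the elementary integral
$$J(a) = \int_{0}^{1} - 2 s^{a} \, ds = - \frac{2}{a + 1}.$$

Differentiating under the integral sign brings down a factor of $\ln s$:
$$\frac{dJ}{da} = \int_{0}^{1} - 2 s^{a} \log{\left(s \right)} \, ds = \frac{2}{\left(a + 1\right)^{2}}.$$

Repeating $3$ times in total — each differentiation brings down another $\ln s$ — gives
$$\frac{d^{3}J}{da^{3}} = \int_{0}^{1} - 2 s^{a} \log{\left(s \right)}^{3} \, ds = \frac{12}{\left(a + 1\right)^{4}},$$
and the integrand here is exactly the target integrand, so $I = \frac{12}{\left(a + 1\right)^{4}}$.

Setting $a = \frac{3}{5}$:
$$I = \frac{1875}{1024}.$$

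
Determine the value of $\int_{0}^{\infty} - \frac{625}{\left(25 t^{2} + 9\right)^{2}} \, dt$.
$- \frac{125 \pi}{108}$

Start from the standard arctangent integral
$$J(a) = \int_{0}^{\infty} - \frac{1}{a^{2} + t^{2}} \, dt = - \frac{\pi}{2 a}.$$

Differentiating under the integral sign with respect to $a$,
$$\frac{dJ}{da} = \int_{0}^{\infty} \frac{2 a}{\left(a^{2} + t^{2}\right)^{2}} \, dt = \frac{\pi}{2 a^{2}},$$
so $\int_{0}^{\infty} - \frac{1}{\left(a^{2} + t^{2}\right)^{2}} \, dt = - \frac{\pi}{4 a^{3}}$.

Setting $a = \frac{3}{5}$:
$$I = - \frac{125 \pi}{108}.$$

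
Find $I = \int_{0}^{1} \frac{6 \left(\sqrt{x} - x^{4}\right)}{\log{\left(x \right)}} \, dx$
$\log{\left(\frac{729}{1000000} \right)}$

Consider the one-parameter family: let $I(a) = \int_{0}^{1} \frac{6 \left(- x^{4} + x^{a}\right)}{\log{\left(x \right)}} \, dx$.

Since $\dfrac{\partial}{\partial a}\,x^{a} = x^{a} \ln x$, the $\ln x$ in the denominator cancels and
$$\frac{dI}{da} = \int_{0}^{1} 6 x^{a} \, dx = 6 \left[\frac{x^{a+1}}{a+1}\right]_0^1 = \frac{6}{a + 1}.$$

Integrating with respect to $a$ gives $I(a) = \log{\left(\frac{\left(a + 1\right)^{6}}{15625} \right)} + C$.

At $a = 4$ the integrand is identically $0$, so $I(4) = 0$. The closed form gives $0$, hence $C = 0$.

Setting $a = \frac{1}{2}$:
$$I = \log{\left(\frac{729}{1000000} \right)}.$$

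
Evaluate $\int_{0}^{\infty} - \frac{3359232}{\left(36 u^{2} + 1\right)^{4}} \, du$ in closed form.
$- 87480 \pi$

Begin with the known result
$$J(a) = \int_{0}^{\infty} - \frac{2}{a^{2} + u^{2}} \, du = - \frac{\pi}{a}.$$

Differentiating under the integral sign with respect to $a$,
$$\frac{dJ}{da} = \int_{0}^{\infty} \frac{4 a}{\left(a^{2} + u^{2}\right)^{2}} \, du = \frac{\pi}{a^{2}},$$
so $\int_{0}^{\infty} - \frac{2}{\left(a^{2} + u^{2}\right)^{2}} \, du = - \frac{\pi}{2 a^{3}}$.

Repeating — each differentiation of $1/(u^2+a^2)^j$ produces $-2ja/(u^2+a^2)^{j+1}$ — and dividing through by $-2ja$ at each step yields, after $3$ differentiations in total,
$$\int_{0}^{\infty} - \frac{2}{\left(a^{2} + u^{2}\right)^{4}} \, du = - \frac{5 \pi}{16 a^{7}}.$$

Setting $a = \frac{1}{6}$:
$$I = - 87480 \pi.$$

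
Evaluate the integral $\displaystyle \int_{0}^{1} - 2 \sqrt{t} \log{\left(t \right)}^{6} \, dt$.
$- \frac{20480}{243}$

Consider the simpler parametrised integral
$$J(a) = \int_{0}^{1} - 2 t^{a} \, dt = - \frac{2}{a + 1}.$$

Differentiating under the integral sign brings down a factor of $\ln t$:
$$\frac{dJ}{da} = \int_{0}^{1} - 2 t^{a} \log{\left(t \right)} \, dt = \frac{2}{\left(a + 1\right)^{2}}.$$

Repeating $6$ times in total — each differentiation brings down another $\ln t$ — gives
$$\frac{d^{6}J}{da^{6}} = \int_{0}^{1} - 2 t^{a} \log{\left(t \right)}^{6} \, dt = - \frac{1440}{\left(a + 1\right)^{7}},$$
and the integrand here is exactly the target integrand, so $I = - \frac{1440}{\left(a + 1\right)^{7}}$.

Setting $a = \frac{1}{2}$:
$$I = - \frac{20480}{243}.$$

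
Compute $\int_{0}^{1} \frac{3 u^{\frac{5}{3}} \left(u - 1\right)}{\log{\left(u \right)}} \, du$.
$- \log{\left(\frac{512}{1331} \right)}$

Introduce a parameter $a$ in the exponent: let $I(a) = \int_{0}^{1} \frac{3 \left(u^{\frac{8}{3}} - u^{a}\right)}{\log{\left(u \right)}} \, du$.

Since $\dfrac{\partial}{\partial a}\,u^{a} = u^{a} \ln u$, the $\ln u$ in the denominator cancels and
$$\frac{dI}{da} = \int_{0}^{1} -3 u^{a} \, du = -3 \left[\frac{u^{a+1}}{a+1}\right]_0^1 = - \frac{3}{a + 1}.$$

Integrating with respect to $a$ gives $I(a) = - \log{\left(\frac{27 \left(a + 1\right)^{3}}{1331} \right)} + C$.

At $a = \frac{8}{3}$ the integrand is identically $0$, so $I(\frac{8}{3}) = 0$. The closed form gives $0$, hence $C = 0$.

Setting $a = \frac{5}{3}$:
$$I = - \log{\left(\frac{512}{1331} \right)}.$$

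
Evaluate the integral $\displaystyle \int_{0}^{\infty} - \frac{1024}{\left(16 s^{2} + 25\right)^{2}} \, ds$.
$- \frac{64 \pi}{125}$

Begin with the known result
$$J(a) = \int_{0}^{\infty} - \frac{4}{a^{2} + s^{2}} \, ds = - \frac{2 \pi}{a}.$$

Differentiating under the integral sign with respect to $a$,
$$\frac{dJ}{da} = \int_{0}^{\infty} \frac{8 a}{\left(a^{2} + s^{2}\right)^{2}} \, ds = \frac{2 \pi}{a^{2}},$$
so $\int_{0}^{\infty} - \frac{4}{\left(a^{2} + s^{2}\right)^{2}} \, ds = - \frac{\pi}{a^{3}}$.

Setting $a = \frac{5}{4}$:
$$I = - \frac{64 \pi}{125}.$$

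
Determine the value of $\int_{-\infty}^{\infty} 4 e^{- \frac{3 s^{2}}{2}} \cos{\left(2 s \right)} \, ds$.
$\frac{4 \sqrt{6} \sqrt{\pi}}{3 e^{\frac{2}{3}}}$

Treat the cosine frequency as a parameter and define $I(b) = \int_{-\infty}^{\infty} 4 e^{- \frac{3 s^{2}}{2}} \cos{\left(b s \right)} \, ds$.

Differentiating under the integral sign,
$$I'(b) = \int_{-\infty}^{\infty} - 4 s e^{- \frac{3 s^{2}}{2}} \sin{\left(b s \right)} \, ds.$$

Integrate $\int_{-\infty}^{\infty} s \sin(b s)\, e^{- \frac{3 s^{2}}{2}}\, ds$ by parts with $u = \sin(b s)$ and $dv = s\, e^{- \frac{3 s^{2}}{2}}\, ds$, giving $v = - \frac{e^{- \frac{3 s^{2}}{2}}}{3}$. The boundary term vanishes and
$$\int_{-\infty}^{\infty} s \sin(b s)\, e^{- \frac{3 s^{2}}{2}}\, ds = \frac{b}{3} \int_{-\infty}^{\infty} \cos(b s)\, e^{- \frac{3 s^{2}}{2}}\, ds,$$
so $I'(b) = - \frac{b}{3}\, I(b)$.

This is a separable first-order ODE; solving with the initial condition $I(0) = \int_{-\infty}^{\infty} 4 e^{- \frac{3 s^{2}}{2}}\,ds = \frac{4 \sqrt{6} \sqrt{\pi}}{3}$ gives
$$I(b) = \frac{4 \sqrt{6} \sqrt{\pi} e^{- \frac{b^{2}}{6}}}{3}.$$

Setting $b = 2$:
$$I = \frac{4 \sqrt{6} \sqrt{\pi}}{3 e^{\frac{2}{3}}}.$$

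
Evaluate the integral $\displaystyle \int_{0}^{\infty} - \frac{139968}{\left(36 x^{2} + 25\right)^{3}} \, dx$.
$- \frac{4374 \pi}{3125}$

Begin with the known result
$$J(a) = \int_{0}^{\infty} - \frac{3}{a^{2} + x^{2}} \, dx = - \frac{3 \pi}{2 a}.$$

Differentiating under the integral sign with respect to $a$,
$$\frac{dJ}{da} = \int_{0}^{\infty} \frac{6 a}{\left(a^{2} + x^{2}\right)^{2}} \, dx = \frac{3 \pi}{2 a^{2}},$$
so $\int_{0}^{\infty} - \frac{3}{\left(a^{2} + x^{2}\right)^{2}} \, dx = - \frac{3 \pi}{4 a^{3}}$.

Repeating — each differentiation of $1/(x^2+a^2)^j$ produces $-2ja/(x^2+a^2)^{j+1}$ — and dividing through by $-2ja$ at each step yields, after $2$ differentiations in total,
$$\int_{0}^{\infty} - \frac{3}{\left(a^{2} + x^{2}\right)^{3}} \, dx = - \frac{9 \pi}{16 a^{5}}.$$

Setting $a = \frac{5}{6}$:
$$I = - \frac{4374 \pi}{3125}.$$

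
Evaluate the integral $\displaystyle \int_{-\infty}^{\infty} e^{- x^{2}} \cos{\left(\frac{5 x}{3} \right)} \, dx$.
$\frac{\sqrt{\pi}}{e^{\frac{25}{36}}}$

Define $I(b) = \int_{-\infty}^{\infty} e^{- x^{2}} \cos{\left(b x \right)} \, dx$.

Differentiating under the integral sign,
$$I'(b) = \int_{-\infty}^{\infty} - x e^{- x^{2}} \sin{\left(b x \right)} \, dx.$$

Integrate $\int_{-\infty}^{\infty} x \sin(b x)\, e^{- x^{2}}\, dx$ by parts with $u = \sin(b x)$ and $dv = x\, e^{- x^{2}}\, dx$, giving $v = - \frac{e^{- x^{2}}}{2}$. The boundary term vanishes and
$$\int_{-\infty}^{\infty} x \sin(b x)\, e^{- x^{2}}\, dx = \frac{b}{2} \int_{-\infty}^{\infty} \cos(b x)\, e^{- x^{2}}\, dx,$$
so $I'(b) = - \frac{b}{2}\, I(b)$.

This is a separable first-order ODE; solving with the initial condition $I(0) = \int_{-\infty}^{\infty} e^{- x^{2}}\,dx = \sqrt{\pi}$ gives
$$I(b) = \sqrt{\pi} e^{- \frac{b^{2}}{4}}.$$

Setting $b = \frac{5}{3}$:
$$I = \frac{\sqrt{\pi}}{e^{\frac{25}{36}}}.$$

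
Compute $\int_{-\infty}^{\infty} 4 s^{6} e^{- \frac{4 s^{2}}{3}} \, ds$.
$\frac{405 \sqrt{3} \sqrt{\pi}}{256}$

Begin with the known integral
$$J(a) = \int_{-\infty}^{\infty} 4 e^{- a s^{2}} \, ds = \frac{4 \sqrt{\pi}}{\sqrt{a}}.$$

Differentiating under the integral sign brings down a factor of $(-s^2)$:
$$\frac{dJ}{da} = \int_{-\infty}^{\infty} - 4 s^{2} e^{- a s^{2}} \, ds = - \frac{2 \sqrt{\pi}}{a^{\frac{3}{2}}}.$$

Repeating $3$ times in total — each differentiation brings down another $(-s^2)$ — gives
$$\frac{d^{3}J}{da^{3}} = \int_{-\infty}^{\infty} - 4 s^{6} e^{- a s^{2}} \, ds = - \frac{15 \sqrt{\pi}}{2 a^{\frac{7}{2}}},$$
and the integrand here is $(-1)^{3}$ times the target integrand, so $I = (-1)^{3}\,\frac{d^{3}J}{da^{3}} = \frac{15 \sqrt{\pi}}{2 a^{\frac{7}{2}}}$.

Setting $a = \frac{4}{3}$:
$$I = \frac{405 \sqrt{3} \sqrt{\pi}}{256}.$$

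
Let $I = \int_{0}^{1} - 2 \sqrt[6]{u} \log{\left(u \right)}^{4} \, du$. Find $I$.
$- \frac{373248}{16807}$

Begin with the known integral
$$J(a) = \int_{0}^{1} - 2 u^{a} \, du = - \frac{2}{a + 1}.$$

Differentiating under the integral sign brings down a factor of $\ln u$:
$$\frac{dJ}{da} = \int_{0}^{1} - 2 u^{a} \log{\left(u \right)} \, du = \frac{2}{\left(a + 1\right)^{2}}.$$

Repeating $4$ times in total — each differentiation brings down another $\ln u$ — gives
$$\frac{d^{4}J}{da^{4}} = \int_{0}^{1} - 2 u^{a} \log{\left(u \right)}^{4} \, du = - \frac{48}{\left(a + 1\right)^{5}},$$
and the integrand here is exactly the target integrand, so $I = - \frac{48}{\left(a + 1\right)^{5}}$.

Setting $a = \frac{1}{6}$:
$$I = - \frac{373248}{16807}.$$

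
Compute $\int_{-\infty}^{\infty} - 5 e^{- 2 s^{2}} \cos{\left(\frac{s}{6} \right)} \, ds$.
$- \frac{5 \sqrt{2} \sqrt{\pi}}{2 e^{\frac{1}{288}}}$

Treat the cosine frequency as a parameter and define $I(b) = \int_{-\infty}^{\infty} - 5 e^{- 2 s^{2}} \cos{\left(b s \right)} \, ds$.

Differentiating under the integral sign,
$$I'(b) = \int_{-\infty}^{\infty} 5 s e^{- 2 s^{2}} \sin{\left(b s \right)} \, ds.$$

Integrate $\int_{-\infty}^{\infty} s \sin(b s)\, e^{- 2 s^{2}}\, ds$ by parts with $u = \sin(b s)$ and $dv = s\, e^{- 2 s^{2}}\, ds$, giving $v = - \frac{e^{- 2 s^{2}}}{4}$. The boundary term vanishes and
$$\int_{-\infty}^{\infty} s \sin(b s)\, e^{- 2 s^{2}}\, ds = \frac{b}{4} \int_{-\infty}^{\infty} \cos(b s)\, e^{- 2 s^{2}}\, ds,$$
so $I'(b) = - \frac{b}{4}\, I(b)$.

This is a separable first-order ODE; solving with the initial condition $I(0) = \int_{-\infty}^{\infty} - 5 e^{- 2 s^{2}}\,ds = - \frac{5 \sqrt{2} \sqrt{\pi}}{2}$ gives
$$I(b) = - \frac{5 \sqrt{2} \sqrt{\pi} e^{- \frac{b^{2}}{8}}}{2}.$$

Setting $b = \frac{1}{6}$:
$$I = - \frac{5 \sqrt{2} \sqrt{\pi}}{2 e^{\frac{1}{288}}}.$$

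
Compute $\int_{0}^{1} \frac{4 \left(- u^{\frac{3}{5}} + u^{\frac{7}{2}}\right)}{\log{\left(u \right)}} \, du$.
$\log{\left(\frac{4100625}{65536} \right)}$

Consider the one-parameter family: let $I(a) = \int_{0}^{1} \frac{4 \left(- u^{\frac{3}{5}} + u^{a}\right)}{\log{\left(u \right)}} \, du$.

Since $\dfrac{\partial}{\partial a}\,u^{a} = u^{a} \ln u$, the $\ln u$ in the denominator cancels and
$$\frac{dI}{da} = \int_{0}^{1} 4 u^{a} \, du = 4 \left[\frac{u^{a+1}}{a+1}\right]_0^1 = \frac{4}{a + 1}.$$

Integrating with respect to $a$ gives $I(a) = \log{\left(\frac{625 \left(a + 1\right)^{4}}{4096} \right)} + C$.

At $a = \frac{3}{5}$ the integrand is identically $0$, so $I(\frac{3}{5}) = 0$. The closed form gives $0$, hence $C = 0$.

Setting $a = \frac{7}{2}$:
$$I = \log{\left(\frac{4100625}{65536} \right)}.$$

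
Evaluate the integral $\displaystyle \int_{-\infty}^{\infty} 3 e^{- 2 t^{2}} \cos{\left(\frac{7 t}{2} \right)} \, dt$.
$\frac{3 \sqrt{2} \sqrt{\pi}}{2 e^{\frac{49}{32}}}$

Let $b$ denote the cosine frequency and define $I(b) = \int_{-\infty}^{\infty} 3 e^{- 2 t^{2}} \cos{\left(b t \right)} \, dt$.

Differentiating under the integral sign,
$$I'(b) = \int_{-\infty}^{\infty} - 3 t e^{- 2 t^{2}} \sin{\left(b t \right)} \, dt.$$

Integrate $\int_{-\infty}^{\infty} t \sin(b t)\, e^{- 2 t^{2}}\, dt$ by parts with $u = \sin(b t)$ and $dv = t\, e^{- 2 t^{2}}\, dt$, giving $v = - \frac{e^{- 2 t^{2}}}{4}$. The boundary term vanishes and
$$\int_{-\infty}^{\infty} t \sin(b t)\, e^{- 2 t^{2}}\, dt = \frac{b}{4} \int_{-\infty}^{\infty} \cos(b t)\, e^{- 2 t^{2}}\, dt,$$
so $I'(b) = - \frac{b}{4}\, I(b)$.

This is a separable first-order ODE; solving with the initial condition $I(0) = \int_{-\infty}^{\infty} 3 e^{- 2 t^{2}}\,dt = \frac{3 \sqrt{2} \sqrt{\pi}}{2}$ gives
$$I(b) = \frac{3 \sqrt{2} \sqrt{\pi} e^{- \frac{b^{2}}{8}}}{2}.$$

Setting $b = \frac{7}{2}$:
$$I = \frac{3 \sqrt{2} \sqrt{\pi}}{2 e^{\frac{49}{32}}}.$$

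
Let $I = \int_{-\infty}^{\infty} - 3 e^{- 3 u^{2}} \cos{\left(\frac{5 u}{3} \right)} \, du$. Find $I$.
$- \frac{\sqrt{3} \sqrt{\pi}}{e^{\frac{25}{108}}}$

Treat the cosine frequency as a parameter and define $I(b) = \int_{-\infty}^{\infty} - 3 e^{- 3 u^{2}} \cos{\left(b u \right)} \, du$.

Differentiating under the integral sign,
$$I'(b) = \int_{-\infty}^{\infty} 3 u e^{- 3 u^{2}} \sin{\left(b u \right)} \, du.$$

Integrate $\int_{-\infty}^{\infty} u \sin(b u)\, e^{- 3 u^{2}}\, du$ by parts with $w = \sin(b u)$ and $dv = u\, e^{- 3 u^{2}}\, du$, giving $v = - \frac{e^{- 3 u^{2}}}{6}$. The boundary term vanishes and
$$\int_{-\infty}^{\infty} u \sin(b u)\, e^{- 3 u^{2}}\, du = \frac{b}{6} \int_{-\infty}^{\infty} \cos(b u)\, e^{- 3 u^{2}}\, du,$$
so $I'(b) = - \frac{b}{6}\, I(b)$.

This is a separable first-order ODE; solving with the initial condition $I(0) = \int_{-\infty}^{\infty} - 3 e^{- 3 u^{2}}\,du = - \sqrt{3} \sqrt{\pi}$ gives
$$I(b) = - \sqrt{3} \sqrt{\pi} e^{- \frac{b^{2}}{12}}.$$

Setting $b = \frac{5}{3}$:
$$I = - \frac{\sqrt{3} \sqrt{\pi}}{e^{\frac{25}{108}}}.$$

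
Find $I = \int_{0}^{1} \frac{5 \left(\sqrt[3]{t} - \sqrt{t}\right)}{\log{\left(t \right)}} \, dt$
$\log{\left(\frac{32768}{59049} \right)}$

Replace the exponent $\frac{1}{3}$ by a parameter $a$: let $I(a) = \int_{0}^{1} \frac{5 \left(- \sqrt{t} + t^{a}\right)}{\log{\left(t \right)}} \, dt$.

Since $\dfrac{\partial}{\partial a}\,t^{a} = t^{a} \ln t$, the $\ln t$ in the denominator cancels and
$$\frac{dI}{da} = \int_{0}^{1} 5 t^{a} \, dt = 5 \left[\frac{t^{a+1}}{a+1}\right]_0^1 = \frac{5}{a + 1}.$$

Integrating with respect to $a$ gives $I(a) = \log{\left(\frac{32 \left(a + 1\right)^{5}}{243} \right)} + C$.

At $a = \frac{1}{2}$ the integrand is identically $0$, so $I(\frac{1}{2}) = 0$. The closed form gives $0$, hence $C = 0$.

Setting $a = \frac{1}{3}$:
$$I = \log{\left(\frac{32768}{59049} \right)}.$$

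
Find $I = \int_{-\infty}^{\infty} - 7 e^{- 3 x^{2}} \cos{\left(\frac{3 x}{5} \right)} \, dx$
$- \frac{7 \sqrt{3} \sqrt{\pi}}{3 e^{\frac{3}{100}}}$

Let $b$ denote the cosine frequency and define $I(b) = \int_{-\infty}^{\infty} - 7 e^{- 3 x^{2}} \cos{\left(b x \right)} \, dx$.

Differentiating under the integral sign,
$$I'(b) = \int_{-\infty}^{\infty} 7 x e^{- 3 x^{2}} \sin{\left(b x \right)} \, dx.$$

Integrate $\int_{-\infty}^{\infty} x \sin(b x)\, e^{- 3 x^{2}}\, dx$ by parts with $u = \sin(b x)$ and $dv = x\, e^{- 3 x^{2}}\, dx$, giving $v = - \frac{e^{- 3 x^{2}}}{6}$. The boundary term vanishes and
$$\int_{-\infty}^{\infty} x \sin(b x)\, e^{- 3 x^{2}}\, dx = \frac{b}{6} \int_{-\infty}^{\infty} \cos(b x)\, e^{- 3 x^{2}}\, dx,$$
so $I'(b) = - \frac{b}{6}\, I(b)$.

This is a separable first-order ODE; solving with the initial condition $I(0) = \int_{-\infty}^{\infty} - 7 e^{- 3 x^{2}}\,dx = - \frac{7 \sqrt{3} \sqrt{\pi}}{3}$ gives
$$I(b) = - \frac{7 \sqrt{3} \sqrt{\pi} e^{- \frac{b^{2}}{12}}}{3}.$$

Setting $b = \frac{3}{5}$:
$$I = - \frac{7 \sqrt{3} \sqrt{\pi}}{3 e^{\frac{3}{100}}}.$$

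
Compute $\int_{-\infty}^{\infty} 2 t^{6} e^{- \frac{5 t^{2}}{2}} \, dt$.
$\frac{6 \sqrt{10} \sqrt{\pi}}{125}$

Start from the elementary integral
$$J(a) = \int_{-\infty}^{\infty} 2 e^{- a t^{2}} \, dt = \frac{2 \sqrt{\pi}}{\sqrt{a}}.$$

Differentiating under the integral sign brings down a factor of $(-t^2)$:
$$\frac{dJ}{da} = \int_{-\infty}^{\infty} - 2 t^{2} e^{- a t^{2}} \, dt = - \frac{\sqrt{\pi}}{a^{\frac{3}{2}}}.$$

Repeating $3$ times in total — each differentiation brings down another $(-t^2)$ — gives
$$\frac{d^{3}J}{da^{3}} = \int_{-\infty}^{\infty} - 2 t^{6} e^{- a t^{2}} \, dt = - \frac{15 \sqrt{\pi}}{4 a^{\frac{7}{2}}},$$
and the integrand here is $(-1)^{3}$ times the target integrand, so $I = (-1)^{3}\,\frac{d^{3}J}{da^{3}} = \frac{15 \sqrt{\pi}}{4 a^{\frac{7}{2}}}$.

Setting $a = \frac{5}{2}$:
$$I = \frac{6 \sqrt{10} \sqrt{\pi}}{125}.$$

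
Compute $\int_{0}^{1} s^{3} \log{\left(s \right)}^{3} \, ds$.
$- \frac{3}{128}$

Begin with the known integral
$$J(a) = \int_{0}^{1} s^{a} \, ds = \frac{1}{a + 1}.$$

Differentiating under the integral sign brings down a factor of $\ln s$:
$$\frac{dJ}{da} = \int_{0}^{1} s^{a} \log{\left(s \right)} \, ds = - \frac{1}{\left(a + 1\right)^{2}}.$$

Repeating $3$ times in total — each differentiation brings down another $\ln s$ — gives
$$\frac{d^{3}J}{da^{3}} = \int_{0}^{1} s^{a} \log{\left(s \right)}^{3} \, ds = - \frac{6}{\left(a + 1\right)^{4}},$$
and the integrand here is exactly the target integrand, so $I = - \frac{6}{\left(a + 1\right)^{4}}$.

Setting $a = 3$:
$$I = - \frac{3}{128}.$$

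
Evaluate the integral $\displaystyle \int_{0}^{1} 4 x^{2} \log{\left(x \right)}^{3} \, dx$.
$- \frac{8}{27}$

Begin with the known integral
$$J(a) = \int_{0}^{1} 4 x^{a} \, dx = \frac{4}{a + 1}.$$

Differentiating under the integral sign brings down a factor of $\ln x$:
$$\frac{dJ}{da} = \int_{0}^{1} 4 x^{a} \log{\left(x \right)} \, dx = - \frac{4}{\left(a + 1\right)^{2}}.$$

Repeating $3$ times in total — each differentiation brings down another $\ln x$ — gives
$$\frac{d^{3}J}{da^{3}} = \int_{0}^{1} 4 x^{a} \log{\left(x \right)}^{3} \, dx = - \frac{24}{\left(a + 1\right)^{4}},$$
and the integrand here is exactly the target integrand, so $I = - \frac{24}{\left(a + 1\right)^{4}}$.

Setting $a = 2$:
$$I = - \frac{8}{27}.$$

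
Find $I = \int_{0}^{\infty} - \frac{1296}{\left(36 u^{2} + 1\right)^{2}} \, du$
$- 54 \pi$

Begin with the known result
$$J(a) = \int_{0}^{\infty} - \frac{1}{a^{2} + u^{2}} \, du = - \frac{\pi}{2 a}.$$

Differentiating under the integral sign with respect to $a$,
$$\frac{dJ}{da} = \int_{0}^{\infty} \frac{2 a}{\left(a^{2} + u^{2}\right)^{2}} \, du = \frac{\pi}{2 a^{2}},$$
so $\int_{0}^{\infty} - \frac{1}{\left(a^{2} + u^{2}\right)^{2}} \, du = - \frac{\pi}{4 a^{3}}$.

Setting $a = \frac{1}{6}$:
$$I = - 54 \pi.$$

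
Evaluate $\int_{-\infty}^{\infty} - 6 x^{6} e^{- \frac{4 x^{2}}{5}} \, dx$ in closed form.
$- \frac{5625 \sqrt{5} \sqrt{\pi}}{512}$

Consider the simpler parametrised integral
$$J(a) = \int_{-\infty}^{\infty} - 6 e^{- a x^{2}} \, dx = - \frac{6 \sqrt{\pi}}{\sqrt{a}}.$$

Differentiating under the integral sign brings down a factor of $(-x^2)$:
$$\frac{dJ}{da} = \int_{-\infty}^{\infty} 6 x^{2} e^{- a x^{2}} \, dx = \frac{3 \sqrt{\pi}}{a^{\frac{3}{2}}}.$$

Repeating $3$ times in total — each differentiation brings down another $(-x^2)$ — gives
$$\frac{d^{3}J}{da^{3}} = \int_{-\infty}^{\infty} 6 x^{6} e^{- a x^{2}} \, dx = \frac{45 \sqrt{\pi}}{4 a^{\frac{7}{2}}},$$
and the integrand here is $(-1)^{3}$ times the target integrand, so $I = (-1)^{3}\,\frac{d^{3}J}{da^{3}} = - \frac{45 \sqrt{\pi}}{4 a^{\frac{7}{2}}}$.

Setting $a = \frac{4}{5}$:
$$I = - \frac{5625 \sqrt{5} \sqrt{\pi}}{512}.$$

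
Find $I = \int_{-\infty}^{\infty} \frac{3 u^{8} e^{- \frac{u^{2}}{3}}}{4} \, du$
$\frac{25515 \sqrt{3} \sqrt{\pi}}{64}$

Start from the elementary integral
$$J(a) = \int_{-\infty}^{\infty} \frac{3 e^{- a u^{2}}}{4} \, du = \frac{3 \sqrt{\pi}}{4 \sqrt{a}}.$$

Differentiating under the integral sign brings down a factor of $(-u^2)$:
$$\frac{dJ}{da} = \int_{-\infty}^{\infty} - \frac{3 u^{2} e^{- a u^{2}}}{4} \, du = - \frac{3 \sqrt{\pi}}{8 a^{\frac{3}{2}}}.$$

Repeating $4$ times in total — each differentiation brings down another $(-u^2)$ — gives
$$\frac{d^{4}J}{da^{4}} = \int_{-\infty}^{\infty} \frac{3 u^{8} e^{- a u^{2}}}{4} \, du = \frac{315 \sqrt{\pi}}{64 a^{\frac{9}{2}}},$$
and the integrand here is exactly the target integrand, so $I = \frac{315 \sqrt{\pi}}{64 a^{\frac{9}{2}}}$.

Setting $a = \frac{1}{3}$:
$$I = \frac{25515 \sqrt{3} \sqrt{\pi}}{64}.$$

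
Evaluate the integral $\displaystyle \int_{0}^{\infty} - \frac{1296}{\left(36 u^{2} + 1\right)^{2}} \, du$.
$- 54 \pi$

Recall the elementary integral
$$J(a) = \int_{0}^{\infty} - \frac{1}{a^{2} + u^{2}} \, du = - \frac{\pi}{2 a}.$$

Differentiating under the integral sign with respect to $a$,
$$\frac{dJ}{da} = \int_{0}^{\infty} \frac{2 a}{\left(a^{2} + u^{2}\right)^{2}} \, du = \frac{\pi}{2 a^{2}},$$
so $\int_{0}^{\infty} - \frac{1}{\left(a^{2} + u^{2}\right)^{2}} \, du = - \frac{\pi}{4 a^{3}}$.

Setting $a = \frac{1}{6}$:
$$I = - 54 \pi.$$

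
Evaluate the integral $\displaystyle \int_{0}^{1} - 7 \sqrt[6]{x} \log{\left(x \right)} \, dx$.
$\frac{36}{7}$

Start from the elementary integral
$$J(a) = \int_{0}^{1} - 7 x^{a} \, dx = - \frac{7}{a + 1}.$$

Differentiating under the integral sign brings down a factor of $\ln x$:
$$\frac{dJ}{da} = \int_{0}^{1} - 7 x^{a} \log{\left(x \right)} \, dx = \frac{7}{\left(a + 1\right)^{2}}.$$

The integral on the left is $I$, so $I = \frac{7}{\left(a + 1\right)^{2}}$.

Setting $a = \frac{1}{6}$:
$$I = \frac{36}{7}.$$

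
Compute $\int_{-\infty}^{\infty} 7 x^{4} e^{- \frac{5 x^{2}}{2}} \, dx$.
$\frac{21 \sqrt{10} \sqrt{\pi}}{125}$

Begin with the known integral
$$J(a) = \int_{-\infty}^{\infty} 7 e^{- a x^{2}} \, dx = \frac{7 \sqrt{\pi}}{\sqrt{a}}.$$

Differentiating under the integral sign brings down a factor of $(-x^2)$:
$$\frac{dJ}{da} = \int_{-\infty}^{\infty} - 7 x^{2} e^{- a x^{2}} \, dx = - \frac{7 \sqrt{\pi}}{2 a^{\frac{3}{2}}}.$$

Repeating twice in total — each differentiation brings down another $(-x^2)$ — gives
$$\frac{d^{2}J}{da^{2}} = \int_{-\infty}^{\infty} 7 x^{4} e^{- a x^{2}} \, dx = \frac{21 \sqrt{\pi}}{4 a^{\frac{5}{2}}},$$
and the integrand here is exactly the target integrand, so $I = \frac{21 \sqrt{\pi}}{4 a^{\frac{5}{2}}}$.

Setting $a = \frac{5}{2}$:
$$I = \frac{21 \sqrt{10} \sqrt{\pi}}{125}.$$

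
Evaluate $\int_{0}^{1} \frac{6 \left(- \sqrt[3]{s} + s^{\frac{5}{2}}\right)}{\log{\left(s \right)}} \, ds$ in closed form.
$\log{\left(\frac{85766121}{262144} \right)}$

Consider the one-parameter family: let $I(a) = \int_{0}^{1} \frac{6 \left(- \sqrt[3]{s} + s^{a}\right)}{\log{\left(s \right)}} \, ds$.

Since $\dfrac{\partial}{\partial a}\,s^{a} = s^{a} \ln s$, the $\ln s$ in the denominator cancels and
$$\frac{dI}{da} = \int_{0}^{1} 6 s^{a} \, ds = 6 \left[\frac{s^{a+1}}{a+1}\right]_0^1 = \frac{6}{a + 1}.$$

Integrating with respect to $a$ gives $I(a) = \log{\left(\frac{729 \left(a + 1\right)^{6}}{4096} \right)} + C$.

At $a = \frac{1}{3}$ the integrand is identically $0$, so $I(\frac{1}{3}) = 0$. The closed form gives $0$, hence $C = 0$.

Setting $a = \frac{5}{2}$:
$$I = \log{\left(\frac{85766121}{262144} \right)}.$$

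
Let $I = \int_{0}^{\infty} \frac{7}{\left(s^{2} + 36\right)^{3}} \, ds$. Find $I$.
$\frac{7 \pi}{41472}$

Begin with the known result
$$J(a) = \int_{0}^{\infty} \frac{7}{a^{2} + s^{2}} \, ds = \frac{7 \pi}{2 a}.$$

Differentiating under the integral sign with respect to $a$,
$$\frac{dJ}{da} = \int_{0}^{\infty} - \frac{14 a}{\left(a^{2} + s^{2}\right)^{2}} \, ds = - \frac{7 \pi}{2 a^{2}},$$
so $\int_{0}^{\infty} \frac{7}{\left(a^{2} + s^{2}\right)^{2}} \, ds = \frac{7 \pi}{4 a^{3}}$.

Repeating — each differentiation of $1/(s^2+a^2)^j$ produces $-2ja/(s^2+a^2)^{j+1}$ — and dividing through by $-2ja$ at each step yields, after $2$ differentiations in total,
$$\int_{0}^{\infty} \frac{7}{\left(a^{2} + s^{2}\right)^{3}} \, ds = \frac{21 \pi}{16 a^{5}}.$$

Setting $a = 6$:
$$I = \frac{7 \pi}{41472}.$$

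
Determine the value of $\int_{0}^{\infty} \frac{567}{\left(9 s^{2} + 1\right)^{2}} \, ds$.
$\frac{189 \pi}{4}$

Begin with the known result
$$J(a) = \int_{0}^{\infty} \frac{7}{a^{2} + s^{2}} \, ds = \frac{7 \pi}{2 a}.$$

Differentiating under the integral sign with respect to $a$,
$$\frac{dJ}{da} = \int_{0}^{\infty} - \frac{14 a}{\left(a^{2} + s^{2}\right)^{2}} \, ds = - \frac{7 \pi}{2 a^{2}},$$
so $\int_{0}^{\infty} \frac{7}{\left(a^{2} + s^{2}\right)^{2}} \, ds = \frac{7 \pi}{4 a^{3}}$.

Setting $a = \frac{1}{3}$:
$$I = \frac{189 \pi}{4}.$$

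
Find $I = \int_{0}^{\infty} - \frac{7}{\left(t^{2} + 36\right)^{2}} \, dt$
$- \frac{7 \pi}{864}$

Start from the standard arctangent integral
$$J(a) = \int_{0}^{\infty} - \frac{7}{a^{2} + t^{2}} \, dt = - \frac{7 \pi}{2 a}.$$

Differentiating under the integral sign with respect to $a$,
$$\frac{dJ}{da} = \int_{0}^{\infty} \frac{14 a}{\left(a^{2} + t^{2}\right)^{2}} \, dt = \frac{7 \pi}{2 a^{2}},$$
so $\int_{0}^{\infty} - \frac{7}{\left(a^{2} + t^{2}\right)^{2}} \, dt = - \frac{7 \pi}{4 a^{3}}$.

Setting $a = 6$:
$$I = - \frac{7 \pi}{864}.$$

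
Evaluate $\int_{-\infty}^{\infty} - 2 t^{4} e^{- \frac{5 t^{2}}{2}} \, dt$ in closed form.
$- \frac{6 \sqrt{10} \sqrt{\pi}}{125}$

Begin with the known integral
$$J(a) = \int_{-\infty}^{\infty} - 2 e^{- a t^{2}} \, dt = - \frac{2 \sqrt{\pi}}{\sqrt{a}}.$$

Differentiating under the integral sign brings down a factor of $(-t^2)$:
$$\frac{dJ}{da} = \int_{-\infty}^{\infty} 2 t^{2} e^{- a t^{2}} \, dt = \frac{\sqrt{\pi}}{a^{\frac{3}{2}}}.$$

Repeating twice in total — each differentiation brings down another $(-t^2)$ — gives
$$\frac{d^{2}J}{da^{2}} = \int_{-\infty}^{\infty} - 2 t^{4} e^{- a t^{2}} \, dt = - \frac{3 \sqrt{\pi}}{2 a^{\frac{5}{2}}},$$
and the integrand here is exactly the target integrand, so $I = - \frac{3 \sqrt{\pi}}{2 a^{\frac{5}{2}}}$.

Setting $a = \frac{5}{2}$:
$$I = - \frac{6 \sqrt{10} \sqrt{\pi}}{125}.$$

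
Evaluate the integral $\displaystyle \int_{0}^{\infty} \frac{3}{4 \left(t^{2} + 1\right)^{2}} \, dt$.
$\frac{3 \pi}{16}$

Begin with the known result
$$J(a) = \int_{0}^{\infty} \frac{3}{4 \left(a^{2} + t^{2}\right)} \, dt = \frac{3 \pi}{8 a}.$$

Differentiating under the integral sign with respect to $a$,
$$\frac{dJ}{da} = \int_{0}^{\infty} - \frac{3 a}{2 \left(a^{2} + t^{2}\right)^{2}} \, dt = - \frac{3 \pi}{8 a^{2}},$$
so $\int_{0}^{\infty} \frac{3}{4 \left(a^{2} + t^{2}\right)^{2}} \, dt = \frac{3 \pi}{16 a^{3}}$.

Setting $a = 1$:
$$I = \frac{3 \pi}{16}.$$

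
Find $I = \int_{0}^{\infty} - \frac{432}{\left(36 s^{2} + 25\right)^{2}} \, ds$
$- \frac{18 \pi}{125}$

Recall the elementary integral
$$J(a) = \int_{0}^{\infty} - \frac{1}{3 \left(a^{2} + s^{2}\right)} \, ds = - \frac{\pi}{6 a}.$$

Differentiating under the integral sign with respect to $a$,
$$\frac{dJ}{da} = \int_{0}^{\infty} \frac{2 a}{3 \left(a^{2} + s^{2}\right)^{2}} \, ds = \frac{\pi}{6 a^{2}},$$
so $\int_{0}^{\infty} - \frac{1}{3 \left(a^{2} + s^{2}\right)^{2}} \, ds = - \frac{\pi}{12 a^{3}}$.

Setting $a = \frac{5}{6}$:
$$I = - \frac{18 \pi}{125}.$$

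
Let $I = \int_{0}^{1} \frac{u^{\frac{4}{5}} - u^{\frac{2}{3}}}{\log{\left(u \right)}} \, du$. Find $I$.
$- \log{\left(\frac{25}{27} \right)}$

Replace the exponent $\frac{2}{3}$ by a parameter $a$: let $I(a) = \int_{0}^{1} \frac{u^{\frac{4}{5}} - u^{a}}{\log{\left(u \right)}} \, du$.

Since $\dfrac{\partial}{\partial a}\,u^{a} = u^{a} \ln u$, the $\ln u$ in the denominator cancels and
$$\frac{dI}{da} = \int_{0}^{1} -1 u^{a} \, du = -1 \left[\frac{u^{a+1}}{a+1}\right]_0^1 = - \frac{1}{a + 1}.$$

Integrating with respect to $a$ gives $I(a) = - \log{\left(\frac{5 a}{9} + \frac{5}{9} \right)} + C$.

At $a = \frac{4}{5}$ the integrand is identically $0$, so $I(\frac{4}{5}) = 0$. The closed form gives $0$, hence $C = 0$.

Setting $a = \frac{2}{3}$:
$$I = - \log{\left(\frac{25}{27} \right)}.$$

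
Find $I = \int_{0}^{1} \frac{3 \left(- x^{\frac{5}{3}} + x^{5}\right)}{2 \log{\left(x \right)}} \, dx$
$\log{\left(\frac{27}{8} \right)}$

Replace the exponent $\frac{5}{3}$ by a parameter $a$: let $I(a) = \int_{0}^{1} \frac{3 \left(x^{5} - x^{a}\right)}{2 \log{\left(x \right)}} \, dx$.

Since $\dfrac{\partial}{\partial a}\,x^{a} = x^{a} \ln x$, the $\ln x$ in the denominator cancels and
$$\frac{dI}{da} = \int_{0}^{1} - \frac{3}{2} x^{a} \, dx = - \frac{3}{2} \left[\frac{x^{a+1}}{a+1}\right]_0^1 = - \frac{3}{2 a + 2}.$$

Integrating with respect to $a$ gives $I(a) = - \frac{3 \log{\left(a + 1 \right)}}{2} + \frac{3 \log{\left(6 \right)}}{2} + C$.

At $a = 5$ the integrand is identically $0$, so $I(5) = 0$. The closed form gives $0$, hence $C = 0$.

Setting $a = \frac{5}{3}$:
$$I = \log{\left(\frac{27}{8} \right)}.$$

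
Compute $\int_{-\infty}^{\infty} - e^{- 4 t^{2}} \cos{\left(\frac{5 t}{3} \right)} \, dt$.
$- \frac{\sqrt{\pi}}{2 e^{\frac{25}{144}}}$

Define $I(b) = \int_{-\infty}^{\infty} - e^{- 4 t^{2}} \cos{\left(b t \right)} \, dt$.

Differentiating under the integral sign,
$$I'(b) = \int_{-\infty}^{\infty} t e^{- 4 t^{2}} \sin{\left(b t \right)} \, dt.$$

Integrate $\int_{-\infty}^{\infty} t \sin(b t)\, e^{- 4 t^{2}}\, dt$ by parts with $u = \sin(b t)$ and $dv = t\, e^{- 4 t^{2}}\, dt$, giving $v = - \frac{e^{- 4 t^{2}}}{8}$. The boundary term vanishes and
$$\int_{-\infty}^{\infty} t \sin(b t)\, e^{- 4 t^{2}}\, dt = \frac{b}{8} \int_{-\infty}^{\infty} \cos(b t)\, e^{- 4 t^{2}}\, dt,$$
so $I'(b) = - \frac{b}{8}\, I(b)$.

This is a separable first-order ODE; solving with the initial condition $I(0) = \int_{-\infty}^{\infty} - e^{- 4 t^{2}}\,dt = - \frac{\sqrt{\pi}}{2}$ gives
$$I(b) = - \frac{\sqrt{\pi} e^{- \frac{b^{2}}{16}}}{2}.$$

Setting $b = \frac{5}{3}$:
$$I = - \frac{\sqrt{\pi}}{2 e^{\frac{25}{144}}}.$$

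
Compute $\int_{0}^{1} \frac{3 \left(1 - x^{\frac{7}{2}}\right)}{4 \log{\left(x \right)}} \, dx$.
$- \frac{3 \log{\left(3 \right)}}{2} + \frac{3 \log{\left(2 \right)}}{4}$

Introduce a parameter $a$ in the exponent: let $I(a) = \int_{0}^{1} \frac{3 \left(1 - x^{a}\right)}{4 \log{\left(x \right)}} \, dx$.

Since $\dfrac{\partial}{\partial a}\,x^{a} = x^{a} \ln x$, the $\ln x$ in the denominator cancels and
$$\frac{dI}{da} = \int_{0}^{1} - \frac{3}{4} x^{a} \, dx = - \frac{3}{4} \left[\frac{x^{a+1}}{a+1}\right]_0^1 = - \frac{3}{4 a + 4}.$$

Integrating with respect to $a$ gives $I(a) = - \frac{3 \log{\left(a + 1 \right)}}{4} + C$.

At $a = 0$ the integrand is identically $0$, so $I(0) = 0$. The closed form gives $0$, hence $C = 0$.

Setting $a = \frac{7}{2}$:
$$I = - \frac{3 \log{\left(3 \right)}}{2} + \frac{3 \log{\left(2 \right)}}{4}.$$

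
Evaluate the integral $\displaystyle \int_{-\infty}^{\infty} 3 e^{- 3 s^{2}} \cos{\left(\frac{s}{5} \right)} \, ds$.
$\frac{\sqrt{3} \sqrt{\pi}}{e^{\frac{1}{300}}}$

Let $b$ denote the cosine frequency and define $I(b) = \int_{-\infty}^{\infty} 3 e^{- 3 s^{2}} \cos{\left(b s \right)} \, ds$.

Differentiating under the integral sign,
$$I'(b) = \int_{-\infty}^{\infty} - 3 s e^{- 3 s^{2}} \sin{\left(b s \right)} \, ds.$$

Integrate $\int_{-\infty}^{\infty} s \sin(b s)\, e^{- 3 s^{2}}\, ds$ by parts with $u = \sin(b s)$ and $dv = s\, e^{- 3 s^{2}}\, ds$, giving $v = - \frac{e^{- 3 s^{2}}}{6}$. The boundary term vanishes and
$$\int_{-\infty}^{\infty} s \sin(b s)\, e^{- 3 s^{2}}\, ds = \frac{b}{6} \int_{-\infty}^{\infty} \cos(b s)\, e^{- 3 s^{2}}\, ds,$$
so $I'(b) = - \frac{b}{6}\, I(b)$.

This is a separable first-order ODE; solving with the initial condition $I(0) = \int_{-\infty}^{\infty} 3 e^{- 3 s^{2}}\,ds = \sqrt{3} \sqrt{\pi}$ gives
$$I(b) = \sqrt{3} \sqrt{\pi} e^{- \frac{b^{2}}{12}}.$$

Setting $b = \frac{1}{5}$:
$$I = \frac{\sqrt{3} \sqrt{\pi}}{e^{\frac{1}{300}}}.$$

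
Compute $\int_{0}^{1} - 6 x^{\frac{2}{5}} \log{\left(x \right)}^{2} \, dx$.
$- \frac{1500}{343}$

Start from the elementary integral
$$J(a) = \int_{0}^{1} - 6 x^{a} \, dx = - \frac{6}{a + 1}.$$

Differentiating under the integral sign brings down a factor of $\ln x$:
$$\frac{dJ}{da} = \int_{0}^{1} - 6 x^{a} \log{\left(x \right)} \, dx = \frac{6}{\left(a + 1\right)^{2}}.$$

Repeating twice in total — each differentiation brings down another $\ln x$ — gives
$$\frac{d^{2}J}{da^{2}} = \int_{0}^{1} - 6 x^{a} \log{\left(x \right)}^{2} \, dx = - \frac{12}{\left(a + 1\right)^{3}},$$
and the integrand here is exactly the target integrand, so $I = - \frac{12}{\left(a + 1\right)^{3}}$.

Setting $a = \frac{2}{5}$:
$$I = - \frac{1500}{343}.$$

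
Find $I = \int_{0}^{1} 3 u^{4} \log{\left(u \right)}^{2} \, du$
$\frac{6}{125}$

Start from the elementary integral
$$J(a) = \int_{0}^{1} 3 u^{a} \, du = \frac{3}{a + 1}.$$

Differentiating under the integral sign brings down a factor of $\ln u$:
$$\frac{dJ}{da} = \int_{0}^{1} 3 u^{a} \log{\left(u \right)} \, du = - \frac{3}{\left(a + 1\right)^{2}}.$$

Repeating twice in total — each differentiation brings down another $\ln u$ — gives
$$\frac{d^{2}J}{da^{2}} = \int_{0}^{1} 3 u^{a} \log{\left(u \right)}^{2} \, du = \frac{6}{\left(a + 1\right)^{3}},$$
and the integrand here is exactly the target integrand, so $I = \frac{6}{\left(a + 1\right)^{3}}$.

Setting $a = 4$:
$$I = \frac{6}{125}.$$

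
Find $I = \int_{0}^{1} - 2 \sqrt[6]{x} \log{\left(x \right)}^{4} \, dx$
$- \frac{373248}{16807}$

Start from the elementary integral
$$J(a) = \int_{0}^{1} - 2 x^{a} \, dx = - \frac{2}{a + 1}.$$

Differentiating under the integral sign brings down a factor of $\ln x$:
$$\frac{dJ}{da} = \int_{0}^{1} - 2 x^{a} \log{\left(x \right)} \, dx = \frac{2}{\left(a + 1\right)^{2}}.$$

Repeating $4$ times in total — each differentiation brings down another $\ln x$ — gives
$$\frac{d^{4}J}{da^{4}} = \int_{0}^{1} - 2 x^{a} \log{\left(x \right)}^{4} \, dx = - \frac{48}{\left(a + 1\right)^{5}},$$
and the integrand here is exactly the target integrand, so $I = - \frac{48}{\left(a + 1\right)^{5}}$.

Setting $a = \frac{1}{6}$:
$$I = - \frac{373248}{16807}.$$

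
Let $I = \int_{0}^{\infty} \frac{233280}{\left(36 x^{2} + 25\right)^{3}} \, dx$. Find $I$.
$\frac{1458 \pi}{625}$

Recall the elementary integral
$$J(a) = \int_{0}^{\infty} \frac{5}{a^{2} + x^{2}} \, dx = \frac{5 \pi}{2 a}.$$

Differentiating under the integral sign with respect to $a$,
$$\frac{dJ}{da} = \int_{0}^{\infty} - \frac{10 a}{\left(a^{2} + x^{2}\right)^{2}} \, dx = - \frac{5 \pi}{2 a^{2}},$$
so $\int_{0}^{\infty} \frac{5}{\left(a^{2} + x^{2}\right)^{2}} \, dx = \frac{5 \pi}{4 a^{3}}$.

Repeating — each differentiation of $1/(x^2+a^2)^j$ produces $-2ja/(x^2+a^2)^{j+1}$ — and dividing through by $-2ja$ at each step yields, after $2$ differentiations in total,
$$\int_{0}^{\infty} \frac{5}{\left(a^{2} + x^{2}\right)^{3}} \, dx = \frac{15 \pi}{16 a^{5}}.$$

Setting $a = \frac{5}{6}$:
$$I = \frac{1458 \pi}{625}.$$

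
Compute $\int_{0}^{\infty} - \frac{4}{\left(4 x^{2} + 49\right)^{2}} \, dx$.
$- \frac{\pi}{686}$

Start from the standard arctangent integral
$$J(a) = \int_{0}^{\infty} - \frac{1}{4 \left(a^{2} + x^{2}\right)} \, dx = - \frac{\pi}{8 a}.$$

Differentiating under the integral sign with respect to $a$,
$$\frac{dJ}{da} = \int_{0}^{\infty} \frac{a}{2 \left(a^{2} + x^{2}\right)^{2}} \, dx = \frac{\pi}{8 a^{2}},$$
so $\int_{0}^{\infty} - \frac{1}{4 \left(a^{2} + x^{2}\right)^{2}} \, dx = - \frac{\pi}{16 a^{3}}$.

Setting $a = \frac{7}{2}$:
$$I = - \frac{\pi}{686}.$$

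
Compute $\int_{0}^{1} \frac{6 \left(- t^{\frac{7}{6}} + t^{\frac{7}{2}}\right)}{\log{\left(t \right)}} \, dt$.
$- \log{\left(\frac{4826809}{387420489} \right)}$

Introduce a parameter $a$ in the exponent: let $I(a) = \int_{0}^{1} \frac{6 \left(t^{\frac{7}{2}} - t^{a}\right)}{\log{\left(t \right)}} \, dt$.

Since $\dfrac{\partial}{\partial a}\,t^{a} = t^{a} \ln t$, the $\ln t$ in the denominator cancels and
$$\frac{dI}{da} = \int_{0}^{1} -6 t^{a} \, dt = -6 \left[\frac{t^{a+1}}{a+1}\right]_0^1 = - \frac{6}{a + 1}.$$

Integrating with respect to $a$ gives $I(a) = - \log{\left(\frac{64 \left(a + 1\right)^{6}}{531441} \right)} + C$.

At $a = \frac{7}{2}$ the integrand is identically $0$, so $I(\frac{7}{2}) = 0$. The closed form gives $0$, hence $C = 0$.

Setting $a = \frac{7}{6}$:
$$I = - \log{\left(\frac{4826809}{387420489} \right)}.$$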